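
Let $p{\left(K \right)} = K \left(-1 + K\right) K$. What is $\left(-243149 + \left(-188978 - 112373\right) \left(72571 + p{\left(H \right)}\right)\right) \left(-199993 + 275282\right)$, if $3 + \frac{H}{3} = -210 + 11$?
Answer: $5055879240515789898$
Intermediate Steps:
$H = -606$ ($H = -9 + 3 \left(-210 + 11\right) = -9 + 3 \left(-199\right) = -9 - 597 = -606$)
$p{\left(K \right)} = K^{2} \left(-1 + K\right)$
$\left(-243149 + \left(-188978 - 112373\right) \left(72571 + p{\left(H \right)}\right)\right) \left(-199993 + 275282\right) = \left(-243149 + \left(-188978 - 112373\right) \left(72571 + \left(-606\right)^{2} \left(-1 - 606\right)\right)\right) \left(-199993 + 275282\right) = \left(-243149 - 301351 \left(72571 + 367236 \left(-607\right)\right)\right) 75289 = \left(-243149 - 301351 \left(72571 - 222912252\right)\right) 75289 = \left(-243149 - -67152960709031\right) 75289 = \left(-243149 + 67152960709031\right) 75289 = 67152960465882 \cdot 75289 = 5055879240515789898$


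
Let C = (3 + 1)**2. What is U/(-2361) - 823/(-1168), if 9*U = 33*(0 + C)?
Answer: 5623741/8272944 ≈ 0.67978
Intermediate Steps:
C = 16 (C = 4**2 = 16)
U = 176/3 (U = (33*(0 + 16))/9 = (33*16)/9 = (1/9)*528 = 176/3 ≈ 58.667)
U/(-2361) - 823/(-1168) = (176/3)/(-2361) - 823/(-1168) = (176/3)*(-1/2361) - 823*(-1/1168) = -176/7083 + 823/1168 = 5623741/8272944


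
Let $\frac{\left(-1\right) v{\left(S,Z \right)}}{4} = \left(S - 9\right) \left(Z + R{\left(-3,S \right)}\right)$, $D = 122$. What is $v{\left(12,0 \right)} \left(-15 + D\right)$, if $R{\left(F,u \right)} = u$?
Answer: $-15408$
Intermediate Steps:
$v{\left(S,Z \right)} = - 4 \left(-9 + S\right) \left(S + Z\right)$ ($v{\left(S,Z \right)} = - 4 \left(S - 9\right) \left(Z + S\right) = - 4 \left(-9 + S\right) \left(S + Z\right)$)
$v{\left(12,0 \right)} \left(-15 + D\right) = \left(- 4 \cdot 12^{2} + 36 \cdot 12 + 36 \cdot 0 - 48 \cdot 0\right) \left(-15 + 122\right) = \left(\left(-4\right) 144 + 432 + 0 + 0\right) 107 = \left(-576 + 432 + 0 + 0\right) 107 = \left(-144\right) 107 = -15408$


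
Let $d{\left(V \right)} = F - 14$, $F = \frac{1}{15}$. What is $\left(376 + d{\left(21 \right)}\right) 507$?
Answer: $\frac{917839}{5} \approx 1.8357 \cdot 10^{5}$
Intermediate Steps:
$F = \frac{1}{15} \approx 0.066667$
$d{\left(V \right)} = - \frac{209}{15}$ ($d{\left(V \right)} = \frac{1}{15} - 14 = - \frac{209}{15}$)
$\left(376 + d{\left(21 \right)}\right) 507 = \left(376 - \frac{209}{15}\right) 507 = \frac{5431}{15} \cdot 507 = \frac{917839}{5}$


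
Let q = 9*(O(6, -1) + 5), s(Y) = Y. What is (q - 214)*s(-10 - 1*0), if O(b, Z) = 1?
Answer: 1600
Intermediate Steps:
q = 54 (q = 9*(1 + 5) = 9*6 = 54)
(q - 214)*s(-10 - 1*0) = (54 - 214)*(-10 - 1*0) = -160*(-10 + 0) = -160*(-10) = 1600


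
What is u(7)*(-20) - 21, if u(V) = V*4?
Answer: -581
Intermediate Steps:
u(V) = 4*V
u(7)*(-20) - 21 = (4*7)*(-20) - 21 = 28*(-20) - 21 = -560 - 21 = -581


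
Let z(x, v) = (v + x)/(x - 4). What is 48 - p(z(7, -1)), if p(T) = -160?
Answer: 208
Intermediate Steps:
z(x, v) = (v + x)/(-4 + x)
48 - p(z(7, -1)) = 48 - 1*(-160) = 48 + 160 = 208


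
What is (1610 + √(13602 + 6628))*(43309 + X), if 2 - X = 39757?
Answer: 5721940 + 60418*√70 ≈ 6.2274e+6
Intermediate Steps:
X = -39755 (X = 2 - 1*39757 = 2 - 39757 = -39755)
(1610 + √(13602 + 6628))*(43309 + X) = (1610 + √(13602 + 6628))*(43309 - 39755) = (1610 + √20230)*3554 = (1610 + 17*√70)*3554 = 5721940 + 60418*√70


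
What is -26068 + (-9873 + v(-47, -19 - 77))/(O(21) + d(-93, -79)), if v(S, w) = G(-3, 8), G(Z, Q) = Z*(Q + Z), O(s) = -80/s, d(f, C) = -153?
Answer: -85634276/3293 ≈ -26005.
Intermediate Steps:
v(S, w) = -15 (v(S, w) = -3*(8 - 3) = -3*5 = -15)
-26068 + (-9873 + v(-47, -19 - 77))/(O(21) + d(-93, -79)) = -26068 + (-9873 - 15)/(-80/21 - 153) = -26068 - 9888/(-80*1/21 - 153) = -26068 - 9888/(-80/21 - 153) = -26068 - 9888/(-3293/21) = -26068 - 9888*(-21/3293) = -26068 + 207648/3293 = -85634276/3293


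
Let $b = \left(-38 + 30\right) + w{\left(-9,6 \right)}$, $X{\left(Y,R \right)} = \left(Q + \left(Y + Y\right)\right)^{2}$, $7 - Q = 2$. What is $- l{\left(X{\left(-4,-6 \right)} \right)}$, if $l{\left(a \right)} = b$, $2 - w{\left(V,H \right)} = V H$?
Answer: $-48$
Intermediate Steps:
$w{\left(V,H \right)} = 2 - H V$ ($w{\left(V,H \right)} = 2 - V H = 2 - H V$)
$Q = 5$ ($Q = 7 - 2 = 5$)
$X{\left(Y,R \right)} = \left(5 + 2 Y\right)^{2}$ ($X{\left(Y,R \right)} = \left(5 + \left(Y + Y\right)\right)^{2} = \left(5 + 2 Y\right)^{2}$)
$b = 48$ ($b = \left(-38 + 30\right) - \left(-2 + 6 \left(-9\right)\right) = -8 + \left(2 + 54\right) = -8 + 56 = 48$)
$l{\left(a \right)} = 48$
$- l{\left(X{\left(-4,-6 \right)} \right)} = \left(-1\right) 48 = -48$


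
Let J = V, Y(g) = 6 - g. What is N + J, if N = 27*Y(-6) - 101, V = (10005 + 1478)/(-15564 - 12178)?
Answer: 6174983/27742 ≈ 222.59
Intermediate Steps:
V = -11483/27742 (V = 11483/(-27742) = 11483*(-1/27742) = -11483/27742 ≈ -0.41392)
N = 223 (N = 27*(6 - 1*(-6)) - 101 = 27*(6 + 6) - 101 = 27*12 - 101 = 324 - 101 = 223)
J = -11483/27742 ≈ -0.41392
N + J = 223 - 11483/27742 = 6174983/27742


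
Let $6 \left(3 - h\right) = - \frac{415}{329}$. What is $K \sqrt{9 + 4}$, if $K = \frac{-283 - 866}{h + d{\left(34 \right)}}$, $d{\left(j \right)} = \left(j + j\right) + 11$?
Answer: $- \frac{2268126 \sqrt{13}}{162283} \approx -50.393$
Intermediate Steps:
$h = \frac{6337}{1974}$ ($h = 3 - \frac{\left(-415\right) \frac{1}{329}}{6} = 3 - - \frac{415}{1974} = 3 + \frac{415}{1974} = \frac{6337}{1974} \approx 3.2102$)
$d{\left(j \right)} = 11 + 2 j$ ($d{\left(j \right)} = 2 j + 11 = 11 + 2 j$)
$K = - \frac{2268126}{162283}$ ($K = \frac{-283 - 866}{\frac{6337}{1974} + \left(11 + 2 \cdot 34\right)} = - \frac{1149}{\frac{6337}{1974} + \left(11 + 68\right)} = - \frac{1149}{\frac{6337}{1974} + 79} = - \frac{1149}{\frac{162283}{1974}} = \left(-1149\right) \frac{1974}{162283} = - \frac{2268126}{162283} \approx -13.976$)
$K \sqrt{9 + 4} = - \frac{2268126 \sqrt{9 + 4}}{162283} = - \frac{2268126 \sqrt{13}}{162283}$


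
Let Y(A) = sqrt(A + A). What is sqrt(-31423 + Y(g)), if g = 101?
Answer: sqrt(-31423 + sqrt(202)) ≈ 177.23*I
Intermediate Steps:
Y(A) = sqrt(2)*sqrt(A) (Y(A) = sqrt(2*A) = sqrt(2)*sqrt(A))
sqrt(-31423 + Y(g)) = sqrt(-31423 + sqrt(2)*sqrt(101)) = sqrt(-31423 + sqrt(202))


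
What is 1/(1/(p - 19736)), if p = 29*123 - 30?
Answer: -16199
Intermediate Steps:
p = 3537 (p = 3567 - 30 = 3537)
1/(1/(p - 19736)) = 1/(1/(3537 - 19736)) = 1/(1/(-16199)) = 1/(-1/16199) = -16199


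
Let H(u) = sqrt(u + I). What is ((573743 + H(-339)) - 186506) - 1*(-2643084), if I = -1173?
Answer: 3030321 + 6*I*sqrt(42) ≈ 3.0303e+6 + 38.884*I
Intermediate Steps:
H(u) = sqrt(-1173 + u) (H(u) = sqrt(u - 1173) = sqrt(-1173 + u))
((573743 + H(-339)) - 186506) - 1*(-2643084) = ((573743 + sqrt(-1173 - 339)) - 186506) - 1*(-2643084) = ((573743 + sqrt(-1512)) - 186506) + 2643084 = ((573743 + 6*I*sqrt(42)) - 186506) + 2643084 = (387237 + 6*I*sqrt(42)) + 2643084 = 3030321 + 6*I*sqrt(42)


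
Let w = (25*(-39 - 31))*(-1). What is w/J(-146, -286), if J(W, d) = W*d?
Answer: 875/20878 ≈ 0.041910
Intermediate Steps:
w = 1750 (w = (25*(-70))*(-1) = -1750*(-1) = 1750)
w/J(-146, -286) = 1750/((-146*(-286))) = 1750/41756 = 1750*(1/41756) = 875/20878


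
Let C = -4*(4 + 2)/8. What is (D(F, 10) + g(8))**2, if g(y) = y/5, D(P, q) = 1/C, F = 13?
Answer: 361/225 ≈ 1.6044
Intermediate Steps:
C = -3 (C = -4*6*(1/8) = -24*1/8 = -3)
D(P, q) = -1/3 (D(P, q) = 1/(-3) = -1/3)
g(y) = y/5 (g(y) = y*(1/5) = y/5)
(D(F, 10) + g(8))**2 = (-1/3 + (1/5)*8)**2 = (-1/3 + 8/5)**2 = (19/15)**2 = 361/225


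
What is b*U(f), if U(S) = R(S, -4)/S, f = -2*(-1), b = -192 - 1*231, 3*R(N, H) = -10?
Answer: 705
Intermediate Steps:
R(N, H) = -10/3 (R(N, H) = (⅓)*(-10) = -10/3)
b = -423 (b = -192 - 231 = -423)
f = 2
U(S) = -10/(3*S)
b*U(f) = -(-1410)/2 = -423*(-5/3) = 705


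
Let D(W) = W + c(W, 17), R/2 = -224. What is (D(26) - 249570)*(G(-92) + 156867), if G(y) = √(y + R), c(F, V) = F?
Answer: -39141140106 - 1497108*I*√15 ≈ -3.9141e+10 - 5.7983e+6*I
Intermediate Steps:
R = -448 (R = 2*(-224) = -448)
D(W) = 2*W (D(W) = W + W = 2*W)
G(y) = √(-448 + y) (G(y) = √(y - 448) = √(-448 + y))
(D(26) - 249570)*(G(-92) + 156867) = (2*26 - 249570)*(√(-448 - 92) + 156867) = (52 - 249570)*(√(-540) + 156867) = -249518*(6*I*√15 + 156867) = -249518*(156867 + 6*I*√15) = -39141140106 - 1497108*I*√15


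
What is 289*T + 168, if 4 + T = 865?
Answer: 248997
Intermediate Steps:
T = 861 (T = -4 + 865 = 861)
289*T + 168 = 289*861 + 168 = 248829 + 168 = 248997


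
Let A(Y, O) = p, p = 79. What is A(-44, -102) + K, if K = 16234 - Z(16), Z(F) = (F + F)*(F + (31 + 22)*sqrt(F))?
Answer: 9017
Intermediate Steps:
A(Y, O) = 79
Z(F) = 2*F*(F + 53*sqrt(F)) (Z(F) = (2*F)*(F + 53*sqrt(F)) = 2*F*(F + 53*sqrt(F)))
K = 8938 (K = 16234 - (2*16**2 + 106*16**(3/2)) = 16234 - (2*256 + 106*64) = 16234 - (512 + 6784) = 16234 - 1*7296 = 16234 - 7296 = 8938)
A(-44, -102) + K = 79 + 8938 = 9017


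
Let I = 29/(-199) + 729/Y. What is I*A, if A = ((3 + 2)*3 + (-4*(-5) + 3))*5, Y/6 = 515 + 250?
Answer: 8417/3383 ≈ 2.4880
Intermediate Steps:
Y = 4590 (Y = 6*(515 + 250) = 6*765 = 4590)
A = 190 (A = (5*3 + (20 + 3))*5 = (15 + 23)*5 = 38*5 = 190)
I = 443/33830 (I = 29/(-199) + 729/4590 = 29*(-1/199) + 729*(1/4590) = -29/199 + 27/170 = 443/33830 ≈ 0.013095)
I*A = (443/33830)*190 = 8417/3383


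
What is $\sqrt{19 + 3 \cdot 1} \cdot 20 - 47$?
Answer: $-47 + 20 \sqrt{22} \approx 46.808$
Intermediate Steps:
$\sqrt{19 + 3 \cdot 1} \cdot 20 - 47 = \sqrt{19 + 3} \cdot 20 - 47 = \sqrt{22} \cdot 20 - 47 = 20 \sqrt{22} - 47 = -47 + 20 \sqrt{22}$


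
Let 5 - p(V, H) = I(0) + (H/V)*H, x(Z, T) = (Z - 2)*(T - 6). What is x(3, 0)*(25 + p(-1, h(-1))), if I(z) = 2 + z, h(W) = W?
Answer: -174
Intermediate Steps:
x(Z, T) = (-6 + T)*(-2 + Z) (x(Z, T) = (-2 + Z)*(-6 + T) = (-6 + T)*(-2 + Z))
p(V, H) = 3 - H²/V (p(V, H) = 5 - ((2 + 0) + (H/V)*H) = 5 - (2 + H²/V) = 5 + (-2 - H²/V) = 3 - H²/V)
x(3, 0)*(25 + p(-1, h(-1))) = (12 - 6*3 - 2*0 + 0*3)*(25 + (3 - 1*(-1)²/(-1))) = (12 - 18 + 0 + 0)*(25 + (3 - 1*1*(-1))) = -6*(25 + (3 + 1)) = -6*(25 + 4) = -6*29 = -174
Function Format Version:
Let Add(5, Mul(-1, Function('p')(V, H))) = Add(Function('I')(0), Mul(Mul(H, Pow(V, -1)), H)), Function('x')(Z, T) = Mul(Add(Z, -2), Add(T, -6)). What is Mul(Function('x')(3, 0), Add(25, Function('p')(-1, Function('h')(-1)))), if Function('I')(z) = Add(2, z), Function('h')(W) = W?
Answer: -174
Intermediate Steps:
Function('x')(Z, T) = Mul(Add(-6, T), Add(-2, Z)) (Function('x')(Z, T) = Mul(Add(-2, Z), Add(-6, T)) = Mul(Add(-6, T), Add(-2, Z)))
Function('p')(V, H) = Add(3, Mul(-1, Pow(H, 2), Pow(V, -1))) (Function('p')(V, H) = Add(5, Mul(-1, Add(Add(2, 0), Mul(Mul(H, Pow(V, -1)), H)))) = Add(5, Mul(-1, Add(2, Mul(Pow(H, 2), Pow(V, -1))))) = Add(5, Add(-2, Mul(-1, Pow(H, 2), Pow(V, -1)))) = Add(3, Mul(-1, Pow(H, 2), Pow(V, -1))))
Mul(Function('x')(3, 0), Add(25, Function('p')(-1, Function('h')(-1)))) = Mul(Add(12, Mul(-6, 3), Mul(-2, 0), Mul(0, 3)), Add(25, Add(3, Mul(-1, Pow(-1, 2), Pow(-1, -1))))) = Mul(Add(12, -18, 0, 0), Add(25, Add(3, Mul(-1, 1, -1)))) = Mul(-6, Add(25, Add(3, 1))) = Mul(-6, Add(25, 4)) = Mul(-6, 29) = -174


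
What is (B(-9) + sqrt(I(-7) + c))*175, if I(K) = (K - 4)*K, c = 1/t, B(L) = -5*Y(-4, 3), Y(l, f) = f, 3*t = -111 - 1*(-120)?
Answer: -2625 + 350*sqrt(174)/3 ≈ -1086.1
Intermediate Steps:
t = 3 (t = (-111 - 1*(-120))/3 = (-111 + 120)/3 = (1/3)*9 = 3)
B(L) = -15 (B(L) = -5*3 = -15)
c = 1/3 ≈ 0.33333
I(K) = K*(-4 + K) (I(K) = (-4 + K)*K = K*(-4 + K))
(B(-9) + sqrt(I(-7) + c))*175 = (-15 + sqrt(-7*(-4 - 7) + 1/3))*175 = (-15 + sqrt(-7*(-11) + 1/3))*175 = (-15 + sqrt(77 + 1/3))*175 = (-15 + sqrt(232/3))*175 = (-15 + 2*sqrt(174)/3)*175 = -2625 + 350*sqrt(174)/3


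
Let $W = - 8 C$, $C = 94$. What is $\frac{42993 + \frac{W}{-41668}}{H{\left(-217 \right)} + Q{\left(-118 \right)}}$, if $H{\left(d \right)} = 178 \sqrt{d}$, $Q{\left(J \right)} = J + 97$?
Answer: $- \frac{1343574807}{10232275339} - \frac{79718771882 i \sqrt{217}}{71625927373} \approx -0.13131 - 16.395 i$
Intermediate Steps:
$Q{\left(J \right)} = 97 + J$
$W = -752$ ($W = \left(-8\right) 94 = -752$)
$\frac{42993 + \frac{W}{-41668}}{H{\left(-217 \right)} + Q{\left(-118 \right)}} = \frac{42993 - \frac{752}{-41668}}{178 \sqrt{-217} + \left(97 - 118\right)} = \frac{42993 - - \frac{188}{10417}}{178 i \sqrt{217} - 21} = \frac{42993 + \frac{188}{10417}}{178 i \sqrt{217} - 21} = \frac{447858269}{10417 \left(-21 + 178 i \sqrt{217}\right)}$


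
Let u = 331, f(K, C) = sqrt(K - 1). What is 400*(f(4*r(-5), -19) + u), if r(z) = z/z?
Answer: 132400 + 400*sqrt(3) ≈ 1.3309e+5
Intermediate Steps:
r(z) = 1
f(K, C) = sqrt(-1 + K)
400*(f(4*r(-5), -19) + u) = 400*(sqrt(-1 + 4*1) + 331) = 400*(sqrt(-1 + 4) + 331) = 400*(sqrt(3) + 331) = 400*(331 + sqrt(3)) = 132400 + 400*sqrt(3)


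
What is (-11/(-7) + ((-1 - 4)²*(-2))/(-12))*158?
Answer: 19039/21 ≈ 906.62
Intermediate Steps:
(-11/(-7) + ((-1 - 4)²*(-2))/(-12))*158 = (-11*(-⅐) + ((-5)²*(-2))*(-1/12))*158 = (11/7 + (25*(-2))*(-1/12))*158 = (11/7 - 50*(-1/12))*158 = (11/7 + 25/6)*158 = (241/42)*158 = 19039/21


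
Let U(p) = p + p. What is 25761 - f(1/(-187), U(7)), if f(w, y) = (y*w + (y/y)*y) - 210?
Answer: 4853973/187 ≈ 25957.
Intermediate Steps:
U(p) = 2*p
f(w, y) = -210 + y + w*y (f(w, y) = (w*y + 1*y) - 210 = (w*y + y) - 210 = (y + w*y) - 210 = -210 + y + w*y)
25761 - f(1/(-187), U(7)) = 25761 - (-210 + 2*7 + (2*7)/(-187)) = 25761 - (-210 + 14 - 1/187*14) = 25761 - (-210 + 14 - 14/187) = 25761 - 1*(-36666/187) = 25761 + 36666/187 = 4853973/187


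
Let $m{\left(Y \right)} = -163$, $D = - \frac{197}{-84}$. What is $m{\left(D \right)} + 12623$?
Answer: $12460$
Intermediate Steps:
$D = \frac{197}{84}$ ($D = \left(-197\right) \left(- \frac{1}{84}\right) = \frac{197}{84} \approx 2.3452$)
$m{\left(D \right)} + 12623 = -163 + 12623 = 12460$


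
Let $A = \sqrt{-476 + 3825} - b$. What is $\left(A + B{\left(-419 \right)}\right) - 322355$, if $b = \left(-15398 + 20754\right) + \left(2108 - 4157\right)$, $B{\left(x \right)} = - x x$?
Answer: $-501223 + \sqrt{3349} \approx -5.0117 \cdot 10^{5}$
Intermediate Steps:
$B{\left(x \right)} = - x^{2}$
$b = 3307$ ($b = 5356 - 2049 = 3307$)
$A = -3307 + \sqrt{3349}$ ($A = \sqrt{-476 + 3825} - 3307 = \sqrt{3349} - 3307 = -3307 + \sqrt{3349} \approx -3249.1$)
$\left(A + B{\left(-419 \right)}\right) - 322355 = \left(\left(-3307 + \sqrt{3349}\right) - \left(-419\right)^{2}\right) - 322355 = \left(\left(-3307 + \sqrt{3349}\right) - 175561\right) - 322355 = \left(-178868 + \sqrt{3349}\right) - 322355 = -501223 + \sqrt{3349}$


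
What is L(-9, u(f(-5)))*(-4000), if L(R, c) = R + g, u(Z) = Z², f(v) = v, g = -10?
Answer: 76000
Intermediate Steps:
L(R, c) = -10 + R (L(R, c) = R - 10 = -10 + R)
L(-9, u(f(-5)))*(-4000) = (-10 - 9)*(-4000) = -19*(-4000) = 76000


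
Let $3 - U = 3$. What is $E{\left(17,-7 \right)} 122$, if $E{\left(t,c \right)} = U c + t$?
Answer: $2074$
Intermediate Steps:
$U = 0$ ($U = 3 - 3 = 0$)
$E{\left(t,c \right)} = t$ ($E{\left(t,c \right)} = 0 c + t = 0 + t = t$)
$E{\left(17,-7 \right)} 122 = 17 \cdot 122 = 2074$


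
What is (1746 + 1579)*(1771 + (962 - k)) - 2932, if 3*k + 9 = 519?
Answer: 8519043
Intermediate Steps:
k = 170 (k = -3 + (⅓)*519 = -3 + 173 = 170)
(1746 + 1579)*(1771 + (962 - k)) - 2932 = (1746 + 1579)*(1771 + (962 - 1*170)) - 2932 = 3325*(1771 + (962 - 170)) - 2932 = 3325*(1771 + 792) - 2932 = 3325*2563 - 2932 = 8521975 - 2932 = 8519043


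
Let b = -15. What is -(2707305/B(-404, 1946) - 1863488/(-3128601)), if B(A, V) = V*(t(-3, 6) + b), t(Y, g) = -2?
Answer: 1201204174327/14785768326 ≈ 81.241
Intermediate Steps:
B(A, V) = -17*V (B(A, V) = V*(-2 - 15) = V*(-17) = -17*V)
-(2707305/B(-404, 1946) - 1863488/(-3128601)) = -(2707305/((-17*1946)) - 1863488/(-3128601)) = -(2707305/(-33082) - 1863488*(-1/3128601)) = -(2707305*(-1/33082) + 1863488/3128601) = -(-2707305/33082 + 1863488/3128601) = -1*(-1201204174327/14785768326) = 1201204174327/14785768326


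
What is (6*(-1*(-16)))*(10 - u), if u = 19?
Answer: -864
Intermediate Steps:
(6*(-1*(-16)))*(10 - u) = (6*(-1*(-16)))*(10 - 1*19) = (6*16)*(10 - 19) = 96*(-9) = -864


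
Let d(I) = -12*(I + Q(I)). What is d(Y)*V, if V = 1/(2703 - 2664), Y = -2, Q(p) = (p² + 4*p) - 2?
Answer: 32/13 ≈ 2.4615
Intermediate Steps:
Q(p) = -2 + p² + 4*p
V = 1/39 ≈ 0.025641
d(I) = 24 - 60*I - 12*I² (d(I) = -12*(I + (-2 + I² + 4*I)) = -12*(-2 + I² + 5*I) = 24 - 60*I - 12*I²)
d(Y)*V = (24 - 60*(-2) - 12*(-2)²)*(1/39) = (24 + 120 - 12*4)*(1/39) = (24 + 120 - 48)*(1/39) = 96*(1/39) = 32/13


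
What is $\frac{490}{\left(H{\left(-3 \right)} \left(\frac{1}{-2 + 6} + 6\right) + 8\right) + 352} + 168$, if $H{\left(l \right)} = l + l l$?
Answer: $\frac{26908}{159} \approx 169.23$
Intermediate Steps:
$H{\left(l \right)} = l + l^{2}$
$\frac{490}{\left(H{\left(-3 \right)} \left(\frac{1}{-2 + 6} + 6\right) + 8\right) + 352} + 168 = \frac{490}{\left(- 3 \left(1 - 3\right) \left(\frac{1}{-2 + 6} + 6\right) + 8\right) + 352} + 168 = \frac{490}{\left(\left(-3\right) \left(-2\right) \left(\frac{1}{4} + 6\right) + 8\right) + 352} + 168 = \frac{490}{\left(6 \left(\frac{1}{4} + 6\right) + 8\right) + 352} + 168 = \frac{490}{\left(6 \cdot \frac{25}{4} + 8\right) + 352} + 168 = \frac{490}{\left(\frac{75}{2} + 8\right) + 352} + 168 = \frac{490}{\frac{91}{2} + 352} + 168 = \frac{490}{\frac{795}{2}} + 168 = 490 \cdot \frac{2}{795} + 168 = \frac{196}{159} + 168 = \frac{26908}{159}$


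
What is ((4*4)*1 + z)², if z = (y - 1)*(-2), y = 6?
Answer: 36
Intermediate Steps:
z = -10 (z = (6 - 1)*(-2) = 5*(-2) = -10)
((4*4)*1 + z)² = ((4*4)*1 - 10)² = (16*1 - 10)² = (16 - 10)² = 6² = 36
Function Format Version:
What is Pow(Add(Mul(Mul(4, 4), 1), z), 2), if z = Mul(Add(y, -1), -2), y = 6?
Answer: 36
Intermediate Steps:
z = -10 (z = Mul(Add(6, -1), -2) = Mul(5, -2) = -10)
Pow(Add(Mul(Mul(4, 4), 1), z), 2) = Pow(Add(Mul(Mul(4, 4), 1), -10), 2) = Pow(Add(Mul(16, 1), -10), 2) = Pow(Add(16, -10), 2) = Pow(6, 2) = 36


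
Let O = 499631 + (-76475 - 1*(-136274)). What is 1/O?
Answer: 1/559430 ≈ 1.7875e-6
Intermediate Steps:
O = 559430 (O = 499631 + (-76475 + 136274) = 499631 + 59799 = 559430)
1/O = 1/559430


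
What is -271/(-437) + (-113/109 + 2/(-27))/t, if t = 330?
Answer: 261763937/424410030 ≈ 0.61677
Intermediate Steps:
-271/(-437) + (-113/109 + 2/(-27))/t = -271/(-437) + (-113/109 + 2/(-27))/330 = -271*(-1/437) + (-113*1/109 + 2*(-1/27))*(1/330) = 271/437 + (-113/109 - 2/27)*(1/330) = 271/437 - 3269/2943*1/330 = 271/437 - 3269/971190 = 261763937/424410030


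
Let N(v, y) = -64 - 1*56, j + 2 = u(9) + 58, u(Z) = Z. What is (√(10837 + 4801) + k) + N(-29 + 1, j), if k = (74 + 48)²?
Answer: 14764 + √15638 ≈ 14889.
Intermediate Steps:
k = 14884 (k = 122² = 14884)
j = 65 (j = -2 + (9 + 58) = -2 + 67 = 65)
N(v, y) = -120 (N(v, y) = -64 - 56 = -120)
(√(10837 + 4801) + k) + N(-29 + 1, j) = (√(10837 + 4801) + 14884) - 120 = (√15638 + 14884) - 120 = (14884 + √15638) - 120 = 14764 + √15638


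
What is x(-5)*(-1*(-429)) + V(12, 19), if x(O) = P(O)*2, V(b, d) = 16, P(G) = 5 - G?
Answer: 8596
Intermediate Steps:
x(O) = 10 - 2*O (x(O) = (5 - O)*2 = 10 - 2*O)
x(-5)*(-1*(-429)) + V(12, 19) = (10 - 2*(-5))*(-1*(-429)) + 16 = (10 + 10)*429 + 16 = 20*429 + 16 = 8580 + 16 = 8596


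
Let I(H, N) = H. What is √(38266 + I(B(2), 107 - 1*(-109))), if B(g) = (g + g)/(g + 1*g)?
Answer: √38267 ≈ 195.62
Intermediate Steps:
B(g) = 1 (B(g) = (2*g)/(g + g) = (2*g)/((2*g)) = (2*g)*(1/(2*g)) = 1)
√(38266 + I(B(2), 107 - 1*(-109))) = √(38266 + 1) = √38267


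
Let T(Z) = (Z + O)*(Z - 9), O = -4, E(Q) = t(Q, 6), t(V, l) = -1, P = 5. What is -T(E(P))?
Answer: -50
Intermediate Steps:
E(Q) = -1
T(Z) = (-9 + Z)*(-4 + Z) (T(Z) = (Z - 4)*(Z - 9) = (-4 + Z)*(-9 + Z) = (-9 + Z)*(-4 + Z))
-T(E(P)) = -(36 + (-1)**2 - 13*(-1)) = -(36 + 1 + 13) = -1*50 = -50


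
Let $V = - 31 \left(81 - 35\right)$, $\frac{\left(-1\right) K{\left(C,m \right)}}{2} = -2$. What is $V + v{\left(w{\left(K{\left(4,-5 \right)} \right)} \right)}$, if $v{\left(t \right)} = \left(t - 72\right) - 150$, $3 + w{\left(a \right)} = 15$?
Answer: $-1636$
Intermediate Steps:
$K{\left(C,m \right)} = 4$ ($K{\left(C,m \right)} = \left(-2\right) \left(-2\right) = 4$)
$w{\left(a \right)} = 12$ ($w{\left(a \right)} = -3 + 15 = 12$)
$v{\left(t \right)} = -222 + t$ ($v{\left(t \right)} = \left(-72 + t\right) - 150 = -222 + t$)
$V = -1426$ ($V = \left(-31\right) 46 = -1426$)
$V + v{\left(w{\left(K{\left(4,-5 \right)} \right)} \right)} = -1426 + \left(-222 + 12\right) = -1426 - 210 = -1636$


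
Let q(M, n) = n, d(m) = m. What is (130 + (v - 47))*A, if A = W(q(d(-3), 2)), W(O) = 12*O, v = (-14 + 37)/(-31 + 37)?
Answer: 2084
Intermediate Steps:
v = 23/6 ≈ 3.8333
A = 24 (A = 12*2 = 24)
(130 + (v - 47))*A = (130 + (23/6 - 47))*24 = (130 - 259/6)*24 = (521/6)*24 = 2084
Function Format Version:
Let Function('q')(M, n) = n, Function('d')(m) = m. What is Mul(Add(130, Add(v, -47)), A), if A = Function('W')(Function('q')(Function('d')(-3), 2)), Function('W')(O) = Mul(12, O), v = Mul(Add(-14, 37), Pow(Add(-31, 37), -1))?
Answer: 2084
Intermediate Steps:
v = Rational(23, 6) (v = Mul(23, Pow(6, -1)) = Mul(23, Rational(1, 6)) = Rational(23, 6) ≈ 3.8333)
A = 24 (A = Mul(12, 2) = 24)
Mul(Add(130, Add(v, -47)), A) = Mul(Add(130, Add(Rational(23, 6), -47)), 24) = Mul(Add(130, Rational(-259, 6)), 24) = Mul(Rational(521, 6), 24) = 2084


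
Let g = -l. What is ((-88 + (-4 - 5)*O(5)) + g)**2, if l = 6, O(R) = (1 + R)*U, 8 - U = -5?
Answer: 633616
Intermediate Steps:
U = 13 (U = 8 - 1*(-5) = 8 + 5 = 13)
O(R) = 13 + 13*R (O(R) = (1 + R)*13 = 13 + 13*R)
g = -6 (g = -1*6 = -6)
((-88 + (-4 - 5)*O(5)) + g)**2 = ((-88 + (-4 - 5)*(13 + 13*5)) - 6)**2 = ((-88 - 9*(13 + 65)) - 6)**2 = ((-88 - 9*78) - 6)**2 = ((-88 - 702) - 6)**2 = (-790 - 6)**2 = (-796)**2 = 633616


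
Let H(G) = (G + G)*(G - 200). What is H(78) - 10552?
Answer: -29584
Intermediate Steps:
H(G) = 2*G*(-200 + G) (H(G) = (2*G)*(-200 + G) = 2*G*(-200 + G))
H(78) - 10552 = 2*78*(-200 + 78) - 10552 = 2*78*(-122) - 10552 = -19032 - 10552 = -29584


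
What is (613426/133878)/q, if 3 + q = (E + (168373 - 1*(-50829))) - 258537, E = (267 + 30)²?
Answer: 306713/3271375869 ≈ 9.3757e-5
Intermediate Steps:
E = 88209 (E = 297² = 88209)
q = 48871 (q = -3 + ((88209 + (168373 - 1*(-50829))) - 258537) = -3 + ((88209 + (168373 + 50829)) - 258537) = -3 + ((88209 + 219202) - 258537) = -3 + (307411 - 258537) = -3 + 48874 = 48871)
(613426/133878)/q = (613426/133878)/48871 = (613426*(1/133878))*(1/48871) = (306713/66939)*(1/48871) = 306713/3271375869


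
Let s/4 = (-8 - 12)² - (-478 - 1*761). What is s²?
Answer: 42981136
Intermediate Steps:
s = 6556 (s = 4*((-8 - 12)² - (-478 - 1*761)) = 4*((-20)² - (-478 - 761)) = 4*(400 - 1*(-1239)) = 4*(400 + 1239) = 4*1639 = 6556)
s² = 6556² = 42981136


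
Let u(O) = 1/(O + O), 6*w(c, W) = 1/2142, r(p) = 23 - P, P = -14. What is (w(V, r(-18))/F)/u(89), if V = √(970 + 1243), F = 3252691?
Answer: 89/20901792366 ≈ 4.2580e-9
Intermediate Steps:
r(p) = 37 (r(p) = 23 - 1*(-14) = 23 + 14 = 37)
V = √2213 ≈ 47.043
w(c, W) = 1/12852 (w(c, W) = (⅙)/2142 = (⅙)*(1/2142) = 1/12852)
u(O) = 1/(2*O)
(w(V, r(-18))/F)/u(89) = ((1/12852)/3252691)/(((½)/89)) = ((1/12852)*(1/3252691))/(((½)*(1/89))) = 1/(41803584732*(1/178)) = (1/41803584732)*178 = 89/20901792366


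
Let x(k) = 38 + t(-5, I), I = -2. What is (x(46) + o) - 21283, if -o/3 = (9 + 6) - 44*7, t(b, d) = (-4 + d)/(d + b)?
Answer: -142556/7 ≈ -20365.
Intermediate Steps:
t(b, d) = (-4 + d)/(b + d)
x(k) = 272/7 (x(k) = 38 + (-4 - 2)/(-5 - 2) = 38 - 6/(-7) = 38 - ⅐*(-6) = 38 + 6/7 = 272/7)
o = 879 (o = -3*((9 + 6) - 44*7) = -3*(15 - 308) = -3*(-293) = 879)
(x(46) + o) - 21283 = (272/7 + 879) - 21283 = 6425/7 - 21283 = -142556/7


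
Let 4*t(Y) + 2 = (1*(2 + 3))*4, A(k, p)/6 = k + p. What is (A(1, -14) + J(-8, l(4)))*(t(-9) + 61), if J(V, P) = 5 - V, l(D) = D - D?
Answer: -8515/2 ≈ -4257.5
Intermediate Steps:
l(D) = 0
A(k, p) = 6*k + 6*p (A(k, p) = 6*(k + p) = 6*k + 6*p)
t(Y) = 9/2 (t(Y) = -1/2 + ((1*(2 + 3))*4)/4 = -1/2 + ((1*5)*4)/4 = -1/2 + (5*4)/4 = -1/2 + (1/4)*20 = -1/2 + 5 = 9/2)
(A(1, -14) + J(-8, l(4)))*(t(-9) + 61) = ((6*1 + 6*(-14)) + (5 - 1*(-8)))*(9/2 + 61) = ((6 - 84) + (5 + 8))*(131/2) = (-78 + 13)*(131/2) = -65*131/2 = -8515/2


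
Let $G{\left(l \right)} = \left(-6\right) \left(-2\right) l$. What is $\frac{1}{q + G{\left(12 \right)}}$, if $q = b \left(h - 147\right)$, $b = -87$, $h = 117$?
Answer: $\frac{1}{2754} \approx 0.00036311$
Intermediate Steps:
$G{\left(l \right)} = 12 l$
$q = 2610$ ($q = - 87 \left(117 - 147\right) = \left(-87\right) \left(-30\right) = 2610$)
$\frac{1}{q + G{\left(12 \right)}} = \frac{1}{2610 + 12 \cdot 12} = \frac{1}{2610 + 144} = \frac{1}{2754}$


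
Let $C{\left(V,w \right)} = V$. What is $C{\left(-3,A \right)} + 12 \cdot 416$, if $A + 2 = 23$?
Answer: $4989$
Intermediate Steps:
$A = 21$ ($A = -2 + 23 = 21$)
$C{\left(-3,A \right)} + 12 \cdot 416 = -3 + 12 \cdot 416 = -3 + 4992 = 4989$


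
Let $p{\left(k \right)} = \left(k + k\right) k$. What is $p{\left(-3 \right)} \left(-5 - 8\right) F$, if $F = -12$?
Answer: $2808$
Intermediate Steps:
$p{\left(k \right)} = 2 k^{2}$ ($p{\left(k \right)} = 2 k k = 2 k^{2}$)
$p{\left(-3 \right)} \left(-5 - 8\right) F = 2 \left(-3\right)^{2} \left(-5 - 8\right) \left(-12\right) = 2 \cdot 9 \left(-5 - 8\right) \left(-12\right) = 18 \left(-13\right) \left(-12\right) = \left(-234\right) \left(-12\right) = 2808$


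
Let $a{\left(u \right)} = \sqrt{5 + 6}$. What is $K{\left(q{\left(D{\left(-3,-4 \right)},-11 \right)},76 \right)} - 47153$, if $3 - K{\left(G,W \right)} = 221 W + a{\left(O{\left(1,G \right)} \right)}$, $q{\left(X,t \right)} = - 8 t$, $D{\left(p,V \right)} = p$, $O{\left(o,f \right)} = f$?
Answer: $-63946 - \sqrt{11} \approx -63949.0$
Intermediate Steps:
$a{\left(u \right)} = \sqrt{11}$
$K{\left(G,W \right)} = 3 - \sqrt{11} - 221 W$ ($K{\left(G,W \right)} = 3 - \left(221 W + \sqrt{11}\right) = 3 - \left(\sqrt{11} + 221 W\right) = 3 - \sqrt{11} - 221 W$)
$K{\left(q{\left(D{\left(-3,-4 \right)},-11 \right)},76 \right)} - 47153 = \left(3 - \sqrt{11} - 16796\right) - 47153 = \left(-16793 - \sqrt{11}\right) - 47153 = -63946 - \sqrt{11}$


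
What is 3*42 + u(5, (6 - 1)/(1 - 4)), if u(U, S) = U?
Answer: 131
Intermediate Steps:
3*42 + u(5, (6 - 1)/(1 - 4)) = 3*42 + 5 = 126 + 5 = 131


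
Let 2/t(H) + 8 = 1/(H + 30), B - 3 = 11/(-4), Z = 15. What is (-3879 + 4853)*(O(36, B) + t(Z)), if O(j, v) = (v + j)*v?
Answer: 24649505/2872 ≈ 8582.7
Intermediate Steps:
B = ¼ (B = 3 + 11/(-4) = 3 + 11*(-¼) = 3 - 11/4 = ¼ ≈ 0.25000)
O(j, v) = v*(j + v) (O(j, v) = (j + v)*v = v*(j + v))
t(H) = 2/(-8 + 1/(30 + H)) (t(H) = 2/(-8 + 1/(H + 30)) = 2/(-8 + 1/(30 + H)))
(-3879 + 4853)*(O(36, B) + t(Z)) = (-3879 + 4853)*((36 + ¼)/4 + 2*(-30 - 1*15)/(239 + 8*15)) = 974*((¼)*(145/4) + 2*(-30 - 15)/(239 + 120)) = 974*(145/16 + 2*(-45)/359) = 974*(145/16 + 2*(1/359)*(-45)) = 974*(145/16 - 90/359) = 974*(50615/5744) = 24649505/2872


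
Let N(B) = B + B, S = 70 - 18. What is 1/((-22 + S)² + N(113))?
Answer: 1/1126 ≈ 0.00088810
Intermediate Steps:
S = 52
N(B) = 2*B
1/((-22 + S)² + N(113)) = 1/((-22 + 52)² + 2*113) = 1/(30² + 226) = 1/(900 + 226) = 1/1126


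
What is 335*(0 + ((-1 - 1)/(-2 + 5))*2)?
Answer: -1340/3 ≈ -446.67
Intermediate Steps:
335*(0 + ((-1 - 1)/(-2 + 5))*2) = 335*(0 - 2/3*2) = 335*(0 - 4/3) = 335*(-4/3) = -1340/3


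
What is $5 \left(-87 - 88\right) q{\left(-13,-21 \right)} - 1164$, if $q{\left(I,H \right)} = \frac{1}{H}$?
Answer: $- \frac{3367}{3} \approx -1122.3$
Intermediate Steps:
$5 \left(-87 - 88\right) q{\left(-13,-21 \right)} - 1164 = \frac{5 \left(-87 - 88\right)}{-21} - 1164 = 5 \left(-87 - 88\right) \left(- \frac{1}{21}\right) - 1164 = 5 \left(-175\right) \left(- \frac{1}{21}\right) - 1164 = \left(-875\right) \left(- \frac{1}{21}\right) - 1164 = \frac{125}{3} - 1164 = - \frac{3367}{3}$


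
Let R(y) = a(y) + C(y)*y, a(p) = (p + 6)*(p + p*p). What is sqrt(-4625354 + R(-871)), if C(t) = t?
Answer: I*sqrt(659337763) ≈ 25678.0*I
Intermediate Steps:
a(p) = (6 + p)*(p + p**2)
R(y) = y**2 + y*(6 + y**2 + 7*y) (R(y) = y*(6 + y**2 + 7*y) + y*y = y*(6 + y**2 + 7*y) + y**2 = y**2 + y*(6 + y**2 + 7*y))
sqrt(-4625354 + R(-871)) = sqrt(-4625354 - 871*(6 + (-871)**2 + 8*(-871))) = sqrt(-4625354 - 871*(6 + 758641 - 6968)) = sqrt(-4625354 - 871*751679) = sqrt(-4625354 - 654712409) = sqrt(-659337763) = I*sqrt(659337763)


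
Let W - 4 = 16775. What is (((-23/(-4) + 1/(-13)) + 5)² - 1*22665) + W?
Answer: -15607719/2704 ≈ -5772.1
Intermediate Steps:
W = 16779 (W = 4 + 16775 = 16779)
(((-23/(-4) + 1/(-13)) + 5)² - 1*22665) + W = (((-23/(-4) + 1/(-13)) + 5)² - 1*22665) + 16779 = (((-23*(-¼) + 1*(-1/13)) + 5)² - 22665) + 16779 = (((23/4 - 1/13) + 5)² - 22665) + 16779 = ((295/52 + 5)² - 22665) + 16779 = ((555/52)² - 22665) + 16779 = (308025/2704 - 22665) + 16779 = -60978135/2704 + 16779 = -15607719/2704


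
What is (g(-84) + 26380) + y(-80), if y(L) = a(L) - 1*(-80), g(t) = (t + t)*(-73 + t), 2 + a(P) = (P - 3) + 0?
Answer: 52751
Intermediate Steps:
a(P) = -5 + P (a(P) = -2 + ((P - 3) + 0) = -2 + ((-3 + P) + 0) = -2 + (-3 + P) = -5 + P)
g(t) = 2*t*(-73 + t) (g(t) = (2*t)*(-73 + t) = 2*t*(-73 + t))
y(L) = 75 + L (y(L) = (-5 + L) - 1*(-80) = (-5 + L) + 80 = 75 + L)
(g(-84) + 26380) + y(-80) = (2*(-84)*(-73 - 84) + 26380) + (75 - 80) = (2*(-84)*(-157) + 26380) - 5 = (26376 + 26380) - 5 = 52756 - 5 = 52751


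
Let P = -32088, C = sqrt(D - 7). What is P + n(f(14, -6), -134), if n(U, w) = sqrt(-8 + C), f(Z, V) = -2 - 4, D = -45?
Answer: -32088 + sqrt(-8 + 2*I*sqrt(13)) ≈ -32087.0 + 3.0635*I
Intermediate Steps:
C = 2*I*sqrt(13) (C = sqrt(-45 - 7) = sqrt(-52) = 2*I*sqrt(13) ≈ 7.2111*I)
f(Z, V) = -6
n(U, w) = sqrt(-8 + 2*I*sqrt(13))
P + n(f(14, -6), -134) = -32088 + sqrt(-8 + 2*I*sqrt(13))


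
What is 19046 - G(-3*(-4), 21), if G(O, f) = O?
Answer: 19034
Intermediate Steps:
19046 - G(-3*(-4), 21) = 19046 - (-3)*(-4) = 19046 - 1*12 = 19046 - 12 = 19034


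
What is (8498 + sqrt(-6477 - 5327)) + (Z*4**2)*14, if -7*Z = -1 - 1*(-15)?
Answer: 8050 + 2*I*sqrt(2951) ≈ 8050.0 + 108.65*I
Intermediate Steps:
Z = -2 (Z = -(-1 - 1*(-15))/7 = -(-1 + 15)/7 = -1/7*14 = -2)
(8498 + sqrt(-6477 - 5327)) + (Z*4**2)*14 = (8498 + sqrt(-6477 - 5327)) - 2*4**2*14 = (8498 + sqrt(-11804)) - 2*16*14 = (8498 + 2*I*sqrt(2951)) - 32*14 = (8498 + 2*I*sqrt(2951)) - 448 = 8050 + 2*I*sqrt(2951)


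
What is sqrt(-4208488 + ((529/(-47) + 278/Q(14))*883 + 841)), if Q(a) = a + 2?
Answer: I*sqrt(148524087966)/188 ≈ 2049.9*I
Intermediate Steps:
Q(a) = 2 + a
sqrt(-4208488 + ((529/(-47) + 278/Q(14))*883 + 841)) = sqrt(-4208488 + ((529/(-47) + 278/(2 + 14))*883 + 841)) = sqrt(-4208488 + ((529*(-1/47) + 278/16)*883 + 841)) = sqrt(-4208488 + ((-529/47 + 278*(1/16))*883 + 841)) = sqrt(-4208488 + ((-529/47 + 139/8)*883 + 841)) = sqrt(-4208488 + ((2301/376)*883 + 841)) = sqrt(-4208488 + (2031783/376 + 841)) = sqrt(-4208488 + 2347999/376) = sqrt(-1580043489/376) = I*sqrt(148524087966)/188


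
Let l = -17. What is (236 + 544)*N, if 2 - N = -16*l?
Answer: -210600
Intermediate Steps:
N = -270 (N = 2 - (-16)*(-17) = 2 - 1*272 = 2 - 272 = -270)
(236 + 544)*N = (236 + 544)*(-270) = 780*(-270) = -210600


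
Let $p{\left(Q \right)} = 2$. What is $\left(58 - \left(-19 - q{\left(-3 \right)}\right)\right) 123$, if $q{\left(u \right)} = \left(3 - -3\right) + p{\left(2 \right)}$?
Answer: $10455$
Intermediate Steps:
$q{\left(u \right)} = 8$ ($q{\left(u \right)} = \left(3 - -3\right) + 2 = \left(3 + 3\right) + 2 = 6 + 2 = 8$)
$\left(58 - \left(-19 - q{\left(-3 \right)}\right)\right) 123 = \left(58 + \left(\left(28 + 8\right) - 9\right)\right) 123 = \left(58 + \left(36 - 9\right)\right) 123 = \left(58 + 27\right) 123 = 85 \cdot 123 = 10455$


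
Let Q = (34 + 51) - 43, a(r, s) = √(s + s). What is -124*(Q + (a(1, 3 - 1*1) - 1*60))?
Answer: 1984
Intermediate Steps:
a(r, s) = √2*√s (a(r, s) = √(2*s) = √2*√s)
Q = 42 (Q = 85 - 43 = 42)
-124*(Q + (a(1, 3 - 1*1) - 1*60)) = -124*(42 + (√2*√(3 - 1*1) - 1*60)) = -124*(42 + (√2*√(3 - 1) - 60)) = -124*(42 + (√2*√2 - 60)) = -124*(42 + (2 - 60)) = -124*(42 - 58) = -124*(-16) = 1984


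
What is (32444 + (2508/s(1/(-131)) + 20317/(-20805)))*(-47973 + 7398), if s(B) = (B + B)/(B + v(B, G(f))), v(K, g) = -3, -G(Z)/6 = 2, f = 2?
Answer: -29631187505515/1387 ≈ -2.1364e+10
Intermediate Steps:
G(Z) = -12 (G(Z) = -6*2 = -12)
s(B) = 2*B/(-3 + B) (s(B) = (B + B)/(B - 3) = (2*B)/(-3 + B) = 2*B/(-3 + B))
(32444 + (2508/s(1/(-131)) + 20317/(-20805)))*(-47973 + 7398) = (32444 + (2508/((2/(-131*(-3 + 1/(-131))))) + 20317/(-20805)))*(-47973 + 7398) = (32444 + (2508/((2*(-1/131)/(-3 - 1/131))) + 20317*(-1/20805)))*(-40575) = (32444 + (2508/((2*(-1/131)/(-394/131))) - 20317/20805))*(-40575) = (32444 + (2508/((2*(-1/131)*(-131/394))) - 20317/20805))*(-40575) = (32444 + (2508/(1/197) - 20317/20805))*(-40575) = (32444 + (2508*197 - 20317/20805))*(-40575) = (32444 + (494076 - 20317/20805))*(-40575) = (32444 + 10279230863/20805)*(-40575) = (10954228283/20805)*(-40575) = -29631187505515/1387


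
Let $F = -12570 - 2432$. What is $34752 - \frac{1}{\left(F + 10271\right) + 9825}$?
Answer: $\frac{177026687}{5094} \approx 34752.0$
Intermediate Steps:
$F = -15002$ ($F = -12570 - 2432 = -15002$)
$34752 - \frac{1}{\left(F + 10271\right) + 9825} = 34752 - \frac{1}{\left(-15002 + 10271\right) + 9825} = 34752 - \frac{1}{-4731 + 9825} = 34752 - \frac{1}{5094} = \frac{177026687}{5094}$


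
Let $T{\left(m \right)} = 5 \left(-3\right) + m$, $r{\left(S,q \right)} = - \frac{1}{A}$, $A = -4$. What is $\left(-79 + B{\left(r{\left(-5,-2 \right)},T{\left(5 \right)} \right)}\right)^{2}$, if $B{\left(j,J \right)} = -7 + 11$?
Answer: $5625$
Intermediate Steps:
$r{\left(S,q \right)} = \frac{1}{4}$ ($r{\left(S,q \right)} = - \frac{1}{-4} = \left(-1\right) \left(- \frac{1}{4}\right) = \frac{1}{4}$)
$T{\left(m \right)} = -15 + m$
$B{\left(j,J \right)} = 4$
$\left(-79 + B{\left(r{\left(-5,-2 \right)},T{\left(5 \right)} \right)}\right)^{2} = \left(-79 + 4\right)^{2} = \left(-75\right)^{2} = 5625$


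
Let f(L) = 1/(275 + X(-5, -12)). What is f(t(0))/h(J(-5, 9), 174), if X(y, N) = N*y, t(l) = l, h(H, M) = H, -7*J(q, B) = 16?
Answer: -7/5360 ≈ -0.0013060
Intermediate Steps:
J(q, B) = -16/7 (J(q, B) = -1/7*16 = -16/7)
f(L) = 1/335 (f(L) = 1/(275 - 12*(-5)) = 1/(275 + 60) = 1/335)
f(t(0))/h(J(-5, 9), 174) = 1/(335*(-16/7)) = (1/335)*(-7/16) = -7/5360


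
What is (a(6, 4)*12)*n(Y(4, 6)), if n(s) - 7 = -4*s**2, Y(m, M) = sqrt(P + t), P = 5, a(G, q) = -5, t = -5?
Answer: -420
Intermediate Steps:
Y(m, M) = 0 (Y(m, M) = sqrt(5 - 5) = sqrt(0) = 0)
n(s) = 7 - 4*s**2
(a(6, 4)*12)*n(Y(4, 6)) = (-5*12)*(7 - 4*0**2) = -60*(7 - 4*0) = -60*(7 + 0) = -60*7 = -420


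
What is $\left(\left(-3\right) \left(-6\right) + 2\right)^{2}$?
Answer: $400$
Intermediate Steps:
$\left(\left(-3\right) \left(-6\right) + 2\right)^{2} = \left(18 + 2\right)^{2} = 20^{2} = 400$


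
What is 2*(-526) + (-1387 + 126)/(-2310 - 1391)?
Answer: -3892191/3701 ≈ -1051.7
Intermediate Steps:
2*(-526) + (-1387 + 126)/(-2310 - 1391) = -1052 - 1261/(-3701) = -1052 - 1261*(-1/3701) = -1052 + 1261/3701 = -3892191/3701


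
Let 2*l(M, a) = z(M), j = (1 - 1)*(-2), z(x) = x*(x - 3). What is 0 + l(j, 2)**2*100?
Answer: 0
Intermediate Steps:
z(x) = x*(-3 + x)
j = 0 (j = 0*(-2) = 0)
l(M, a) = M*(-3 + M)/2 (l(M, a) = (M*(-3 + M))/2 = M*(-3 + M)/2)
0 + l(j, 2)**2*100 = 0 + ((1/2)*0*(-3 + 0))**2*100 = 0 + ((1/2)*0*(-3))**2*100 = 0 + 0**2*100 = 0 + 0*100 = 0 + 0 = 0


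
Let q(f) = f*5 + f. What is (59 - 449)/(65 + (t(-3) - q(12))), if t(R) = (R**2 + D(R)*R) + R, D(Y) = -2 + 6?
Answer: 30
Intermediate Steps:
D(Y) = 4
q(f) = 6*f (q(f) = 5*f + f = 6*f)
t(R) = R**2 + 5*R (t(R) = (R**2 + 4*R) + R = R**2 + 5*R)
(59 - 449)/(65 + (t(-3) - q(12))) = (59 - 449)/(65 + (-3*(5 - 3) - 6*12)) = -390/(65 + (-3*2 - 1*72)) = -390/(65 + (-6 - 72)) = -390/(65 - 78) = -390/(-13) = -390*(-1/13) = 30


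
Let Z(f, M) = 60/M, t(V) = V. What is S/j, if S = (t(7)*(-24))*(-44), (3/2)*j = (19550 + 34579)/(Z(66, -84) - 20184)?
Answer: -74602704/18043 ≈ -4134.7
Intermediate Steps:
j = -252602/141293 (j = 2*((19550 + 34579)/(60/(-84) - 20184))/3 = 2*(54129/(60*(-1/84) - 20184))/3 = 2*(54129/(-5/7 - 20184))/3 = 2*(54129/(-141293/7))/3 = 2*(54129*(-7/141293))/3 = (⅔)*(-378903/141293) = -252602/141293 ≈ -1.7878)
S = 7392 (S = (7*(-24))*(-44) = -168*(-44) = 7392)
S/j = 7392/(-252602/141293) = 7392*(-141293/252602) = -74602704/18043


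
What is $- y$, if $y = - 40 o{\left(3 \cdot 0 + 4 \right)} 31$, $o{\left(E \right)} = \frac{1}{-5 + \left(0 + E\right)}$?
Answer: $-1240$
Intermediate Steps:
$o{\left(E \right)} = \frac{1}{-5 + E}$
$y = 1240$ ($y = - \frac{40}{-5 + \left(3 \cdot 0 + 4\right)} 31 = - \frac{40}{-5 + \left(0 + 4\right)} 31 = - \frac{40}{-5 + 4} \cdot 31 = - \frac{40}{-1} \cdot 31 = \left(-40\right) \left(-1\right) 31 = 40 \cdot 31 = 1240$)
$- y = \left(-1\right) 1240 = -1240$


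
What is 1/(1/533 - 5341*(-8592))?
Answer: 533/24459293184 ≈ 2.1791e-8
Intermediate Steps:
1/(1/533 - 5341*(-8592)) = -1/8592/(1/533 - 5341) = -1/8592/(-2846752/533) = -533/2846752*(-1/8592) = 533/24459293184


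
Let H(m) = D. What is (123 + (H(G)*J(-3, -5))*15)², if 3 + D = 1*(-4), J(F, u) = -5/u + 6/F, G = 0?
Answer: 51984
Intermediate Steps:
D = -7 (D = -3 + 1*(-4) = -3 - 4 = -7)
H(m) = -7
(123 + (H(G)*J(-3, -5))*15)² = (123 - 7*(-5/(-5) + 6/(-3))*15)² = (123 - 7*(-5*(-⅕) + 6*(-⅓))*15)² = (123 - 7*(1 - 2)*15)² = (123 - 7*(-1)*15)² = (123 + 7*15)² = (123 + 105)² = 228² = 51984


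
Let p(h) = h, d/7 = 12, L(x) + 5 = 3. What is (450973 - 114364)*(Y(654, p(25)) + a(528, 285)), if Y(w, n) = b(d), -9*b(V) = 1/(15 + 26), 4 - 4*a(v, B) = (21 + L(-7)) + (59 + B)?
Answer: -4954697475/164 ≈ -3.0212e+7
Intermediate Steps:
L(x) = -2 (L(x) = -5 + 3 = -2)
a(v, B) = -37/2 - B/4 (a(v, B) = 1 - ((21 - 2) + (59 + B))/4 = 1 - (19 + (59 + B))/4 = 1 - (78 + B)/4 = 1 + (-39/2 - B/4) = -37/2 - B/4)
d = 84 (d = 7*12 = 84)
b(V) = -1/369 (b(V) = -1/(9*(15 + 26)) = -⅑/41 = -⅑*1/41 = -1/369)
Y(w, n) = -1/369
(450973 - 114364)*(Y(654, p(25)) + a(528, 285)) = (450973 - 114364)*(-1/369 + (-37/2 - ¼*285)) = 336609*(-1/369 + (-37/2 - 285/4)) = 336609*(-1/369 - 359/4) = 336609*(-132475/1476) = -4954697475/164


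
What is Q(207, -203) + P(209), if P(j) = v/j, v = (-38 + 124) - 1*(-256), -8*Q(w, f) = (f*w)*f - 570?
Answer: -93826479/88 ≈ -1.0662e+6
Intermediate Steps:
Q(w, f) = 285/4 - w*f**2/8 (Q(w, f) = -((f*w)*f - 570)/8 = -(w*f**2 - 570)/8 = -(-570 + w*f**2)/8 = 285/4 - w*f**2/8)
v = 342 (v = 86 + 256 = 342)
P(j) = 342/j
Q(207, -203) + P(209) = (285/4 - 1/8*207*(-203)**2) + 342/209 = (285/4 - 1/8*207*41209) + 342*(1/209) = (285/4 - 8530263/8) + 18/11 = -8529693/8 + 18/11 = -93826479/88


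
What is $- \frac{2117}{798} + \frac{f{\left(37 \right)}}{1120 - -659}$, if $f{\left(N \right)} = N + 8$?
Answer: $- \frac{1243411}{473214} \approx -2.6276$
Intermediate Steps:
$f{\left(N \right)} = 8 + N$
$- \frac{2117}{798} + \frac{f{\left(37 \right)}}{1120 - -659} = - \frac{2117}{798} + \frac{8 + 37}{1120 - -659} = \left(-2117\right) \frac{1}{798} + \frac{45}{1120 + 659} = - \frac{2117}{798} + \frac{45}{1779} = - \frac{2117}{798} + 45 \cdot \frac{1}{1779} = - \frac{2117}{798} + \frac{15}{593} = - \frac{1243411}{473214}$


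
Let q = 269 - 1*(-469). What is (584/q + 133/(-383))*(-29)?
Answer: -1820011/141327 ≈ -12.878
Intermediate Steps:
q = 738 (q = 269 + 469 = 738)
(584/q + 133/(-383))*(-29) = (584/738 + 133/(-383))*(-29) = (584*(1/738) + 133*(-1/383))*(-29) = (292/369 - 133/383)*(-29) = (62759/141327)*(-29) = -1820011/141327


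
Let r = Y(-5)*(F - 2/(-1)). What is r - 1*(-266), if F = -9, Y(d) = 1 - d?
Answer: 224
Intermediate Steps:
r = -42 (r = (1 - 1*(-5))*(-9 - 2/(-1)) = (1 + 5)*(-9 - 2*(-1)) = 6*(-9 + 2) = 6*(-7) = -42)
r - 1*(-266) = -42 - 1*(-266) = -42 + 266 = 224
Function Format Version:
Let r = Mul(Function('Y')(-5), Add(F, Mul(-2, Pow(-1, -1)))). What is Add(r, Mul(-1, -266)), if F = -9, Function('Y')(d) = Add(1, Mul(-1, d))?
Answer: 224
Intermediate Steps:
r = -42 (r = Mul(Add(1, Mul(-1, -5)), Add(-9, Mul(-2, Pow(-1, -1)))) = Mul(Add(1, 5), Add(-9, Mul(-2, -1))) = Mul(6, Add(-9, 2)) = Mul(6, -7) = -42)
Add(r, Mul(-1, -266)) = Add(-42, Mul(-1, -266)) = Add(-42, 266) = 224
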